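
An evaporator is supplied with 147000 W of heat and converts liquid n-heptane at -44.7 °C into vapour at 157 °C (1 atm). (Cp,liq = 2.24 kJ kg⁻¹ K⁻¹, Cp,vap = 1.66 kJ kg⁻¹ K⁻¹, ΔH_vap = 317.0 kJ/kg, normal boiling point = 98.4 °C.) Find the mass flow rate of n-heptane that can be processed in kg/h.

Δh = 2.24×(98.4−-44.7) + 317.0 + 1.66×(157−98.4) = 734.82 kJ/kg
Q = 147000 W = 147 kJ/s = 529200 kJ/h
ṁ = Q/Δh = 529200 / 734.82 = 720.18 kg/h

ṁ = 720 kg/h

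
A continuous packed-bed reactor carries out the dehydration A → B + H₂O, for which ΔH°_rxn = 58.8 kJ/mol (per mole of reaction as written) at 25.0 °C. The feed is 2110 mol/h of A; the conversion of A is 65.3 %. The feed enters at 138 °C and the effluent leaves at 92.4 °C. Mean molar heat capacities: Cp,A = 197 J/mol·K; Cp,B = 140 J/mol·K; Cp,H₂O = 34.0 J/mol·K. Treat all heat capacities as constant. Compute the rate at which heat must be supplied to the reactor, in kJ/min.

Extent of reaction ξ = 0.653 × 2110 = 1377.8 mol/h
Reaction term: ξ·ΔH°_rxn = 1377.8 × 58.8 = 81016 kJ/h
Sensible, feed 138→25 °C: -46971 kJ/h
Outlet flows (mol/h): A 732.17, B 1377.8, H₂O 1377.8
Sensible, products 25→92.4 °C: 25880 kJ/h
Q = ΔH = 59926 kJ/h = 16.646 kW
Heat supplied = 998.77 kJ/min

Q_in = 999 kJ/min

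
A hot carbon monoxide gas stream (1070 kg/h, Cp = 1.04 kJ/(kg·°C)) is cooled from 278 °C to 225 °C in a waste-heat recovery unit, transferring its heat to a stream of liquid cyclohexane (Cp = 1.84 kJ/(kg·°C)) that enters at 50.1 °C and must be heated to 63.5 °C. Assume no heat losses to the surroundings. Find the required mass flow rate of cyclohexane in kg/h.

Heat released by hot stream: Q = 1070 × 1.04 × (278 − 225) = 58978 kJ/h
Energy balance on cold side (adiabatic exchanger): Q = ṁ_c·Cp_c·(T_c,out − T_c,in)
ṁ_c = 58978 / [1.84 × (63.5 − 50.1)] = 2392.1 kg/h

ṁ_c = 2390 kg/h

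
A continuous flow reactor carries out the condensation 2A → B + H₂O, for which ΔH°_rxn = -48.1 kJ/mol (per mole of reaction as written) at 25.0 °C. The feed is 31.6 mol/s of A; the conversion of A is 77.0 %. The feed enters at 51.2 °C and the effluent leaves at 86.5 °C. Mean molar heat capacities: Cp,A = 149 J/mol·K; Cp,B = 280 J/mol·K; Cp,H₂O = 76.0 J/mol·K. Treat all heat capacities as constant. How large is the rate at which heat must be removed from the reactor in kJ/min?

Q_out = 22500 kJ/min

Extent of reaction ξ = 0.770 × 31.6 / 2 = 12.166 mol/s
Reaction term: ξ·ΔH°_rxn = 12.166 × -48.1 = -585.18 kJ/s
Sensible, feed 51.2→25 °C: -123.36 kJ/s
Outlet flows (mol/s): A 7.268, B 12.166, H₂O 12.166
Sensible, products 25→86.5 °C: 332.96 kJ/s
Q = ΔH = -375.58 kJ/s = -375.58 kW
Heat removed = 22535 kJ/min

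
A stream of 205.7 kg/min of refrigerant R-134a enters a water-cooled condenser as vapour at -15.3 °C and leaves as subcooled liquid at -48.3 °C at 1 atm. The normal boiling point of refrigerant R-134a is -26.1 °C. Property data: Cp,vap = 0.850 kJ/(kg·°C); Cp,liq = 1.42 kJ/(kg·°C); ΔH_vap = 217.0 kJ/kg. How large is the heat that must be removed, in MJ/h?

vapour -15.3→-26.1 °C: -9.18 kJ/kg
condensation at -26.1 °C: -217 kJ/kg
liquid -26.1→-48.3 °C: -31.524 kJ/kg
Δh = -9.18 + -217 + -31.524 = -257.7 kJ/kg
Q = ṁ·Δh = 205.7 kg/min × -257.7 kJ/kg = -53010 kJ/min
|Q| = 883.5 kW = 3180.6 MJ/h

Q_c = 3180 MJ/h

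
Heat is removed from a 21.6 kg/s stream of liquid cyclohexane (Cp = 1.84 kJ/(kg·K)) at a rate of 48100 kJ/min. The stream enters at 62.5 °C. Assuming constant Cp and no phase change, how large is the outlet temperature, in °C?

Q = 48100 kJ/min = 801.67 kJ/s
ΔT = Q/(ṁ·Cp) = 801.67/(21.6×1.84) = 20.171 K
T_out = 62.5 − 20.171 = 42.329 °C

T_out = 42.3 °C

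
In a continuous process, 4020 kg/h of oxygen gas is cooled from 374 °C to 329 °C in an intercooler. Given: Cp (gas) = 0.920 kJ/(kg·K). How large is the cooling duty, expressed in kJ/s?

Q_c = 46.2 kJ/s

Q = ṁ·Cp·ΔT = 4020 × 0.920 × (329 − 374) = -166430 kJ/h
Converting: 166430 / 3600 s = 46.23 kW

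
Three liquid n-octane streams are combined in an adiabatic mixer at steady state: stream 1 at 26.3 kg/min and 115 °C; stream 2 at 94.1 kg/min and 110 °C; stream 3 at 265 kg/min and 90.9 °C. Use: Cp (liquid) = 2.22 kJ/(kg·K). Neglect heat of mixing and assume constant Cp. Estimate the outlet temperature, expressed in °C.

T_out = 97.2 °C

Energy balance with Q = 0: Σ ṁᵢCp,ᵢ(T_out − Tᵢ) = 0
T_out = Σ ṁᵢCp,ᵢTᵢ / Σ ṁᵢCp,ᵢ
      = 83170 / 855.59 = 97.208 °C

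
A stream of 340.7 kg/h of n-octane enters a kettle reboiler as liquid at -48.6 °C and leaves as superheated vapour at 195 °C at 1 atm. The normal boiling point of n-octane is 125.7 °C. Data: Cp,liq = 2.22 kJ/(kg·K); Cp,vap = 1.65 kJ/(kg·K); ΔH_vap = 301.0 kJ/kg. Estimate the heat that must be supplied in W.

liquid -48.6→125.7 °C: 386.95 kJ/kg
vaporisation at 125.7 °C: 301 kJ/kg
vapour 125.7→195 °C: 114.34 kJ/kg
Δh = 386.95 + 301 + 114.34 = 802.29 kJ/kg
Q = ṁ·Δh = 340.7 kg/h × 802.29 kJ/kg = 273340 kJ/h
|Q| = 75.928 kW = 75928 W

Q = 75900 W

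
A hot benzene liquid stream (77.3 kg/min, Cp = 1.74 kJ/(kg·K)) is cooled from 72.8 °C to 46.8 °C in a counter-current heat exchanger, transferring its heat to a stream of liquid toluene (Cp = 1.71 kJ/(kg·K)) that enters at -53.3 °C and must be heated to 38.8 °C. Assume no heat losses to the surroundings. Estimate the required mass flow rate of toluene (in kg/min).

Heat released by hot stream: Q = 77.3 × 1.74 × (72.8 − 46.8) = 3497.1 kJ/min
Energy balance on cold side (adiabatic exchanger): Q = ṁ_c·Cp_c·(T_c,out − T_c,in)
ṁ_c = 3497.1 / [1.71 × (38.8 − -53.3)] = 22.205 kg/min

ṁ_c = 22.2 kg/min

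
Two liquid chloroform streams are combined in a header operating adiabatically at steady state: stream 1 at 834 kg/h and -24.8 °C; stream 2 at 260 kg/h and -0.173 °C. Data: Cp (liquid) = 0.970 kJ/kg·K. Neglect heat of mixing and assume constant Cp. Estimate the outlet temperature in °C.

T_out = -18.9 °C

Energy balance with Q = 0: Σ ṁᵢCp,ᵢ(T_out − Tᵢ) = 0
Σ ṁᵢCp,ᵢTᵢ = 834×0.970×-24.8 + 260×0.970×-0.173 = -20106
Σ ṁᵢCp,ᵢ = 834×0.970 + 260×0.970 = 1061.2
T_out = -20106 / 1061.2 = -18.947 °C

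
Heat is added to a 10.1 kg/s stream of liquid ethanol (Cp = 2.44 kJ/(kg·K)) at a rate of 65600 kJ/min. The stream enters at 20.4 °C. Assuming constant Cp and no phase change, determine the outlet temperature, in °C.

T_out = 64.8 °C

Q = 65600 kJ/min = 1093.3 kJ/s
ΔT = Q/(ṁ·Cp) = 1093.3/(10.1×2.44) = 44.365 K
T_out = 20.4 + 44.365 = 64.765 °C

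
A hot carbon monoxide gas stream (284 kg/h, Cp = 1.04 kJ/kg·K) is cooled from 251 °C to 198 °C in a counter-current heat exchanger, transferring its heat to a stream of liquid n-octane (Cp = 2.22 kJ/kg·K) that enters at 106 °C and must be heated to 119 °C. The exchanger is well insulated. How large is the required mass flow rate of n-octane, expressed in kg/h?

Heat released by hot stream: Q = 284 × 1.04 × (251 − 198) = 15654 kJ/h
Energy balance on cold side (adiabatic exchanger): Q = ṁ_c·Cp_c·(T_c,out − T_c,in)
ṁ_c = 15654 / [2.22 × (119 − 106)] = 542.41 kg/h

ṁ_c = 542 kg/h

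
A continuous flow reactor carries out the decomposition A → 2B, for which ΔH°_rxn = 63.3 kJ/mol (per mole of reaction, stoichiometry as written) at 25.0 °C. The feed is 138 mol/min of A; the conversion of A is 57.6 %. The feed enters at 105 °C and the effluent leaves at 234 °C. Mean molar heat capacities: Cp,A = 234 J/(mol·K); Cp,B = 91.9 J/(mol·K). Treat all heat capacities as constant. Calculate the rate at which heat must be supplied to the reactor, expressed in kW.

Q_in = 139 kW

Extent of reaction ξ = 0.576 × 138 = 79.488 mol/min
Reaction term: ξ·ΔH°_rxn = 79.488 × 63.3 = 5031.6 kJ/min
Sensible, feed 105→25 °C: -2583.4 kJ/min
Outlet flows (mol/min): A 58.512, B 158.98
Sensible, products 25→234 °C: 5915.1 kJ/min
Q = ΔH = 8363.3 kJ/min = 139.39 kW
Heat supplied = 139.39 kW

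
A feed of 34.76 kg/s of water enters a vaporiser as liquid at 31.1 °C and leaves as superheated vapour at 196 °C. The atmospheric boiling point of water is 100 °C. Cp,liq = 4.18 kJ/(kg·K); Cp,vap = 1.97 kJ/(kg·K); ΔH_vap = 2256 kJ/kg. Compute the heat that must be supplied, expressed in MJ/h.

liquid 31.1→100 °C: 288 kJ/kg
vaporisation at 100 °C: 2256 kJ/kg
vapour 100→196 °C: 189.12 kJ/kg
Δh = 288 + 2256 + 189.12 = 2733.1 kJ/kg
Q = ṁ·Δh = 34.76 kg/s × 2733.1 kJ/kg = 95003 kJ/s
|Q| = 95003 kW = 342010 MJ/h

Q = 342000 MJ/h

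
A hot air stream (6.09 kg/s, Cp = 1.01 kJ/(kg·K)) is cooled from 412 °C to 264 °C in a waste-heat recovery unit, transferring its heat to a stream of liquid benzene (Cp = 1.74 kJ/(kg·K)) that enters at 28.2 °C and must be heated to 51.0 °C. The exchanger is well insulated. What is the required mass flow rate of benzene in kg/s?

Heat released by hot stream: Q = 6.09 × 1.01 × (412 − 264) = 910.33 kJ/s
Energy balance on cold side (adiabatic exchanger): Q = ṁ_c·Cp_c·(T_c,out − T_c,in)
ṁ_c = 910.33 / [1.74 × (51.0 − 28.2)] = 22.946 kg/s

ṁ_c = 22.9 kg/s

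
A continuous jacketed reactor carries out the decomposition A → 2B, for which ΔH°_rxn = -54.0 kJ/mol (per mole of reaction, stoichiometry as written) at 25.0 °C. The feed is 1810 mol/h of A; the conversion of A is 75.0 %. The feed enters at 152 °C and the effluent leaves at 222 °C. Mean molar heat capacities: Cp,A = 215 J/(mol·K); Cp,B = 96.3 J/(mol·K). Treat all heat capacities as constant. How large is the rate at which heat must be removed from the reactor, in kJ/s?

Extent of reaction ξ = 0.750 × 1810 = 1357.5 mol/h
Reaction term: ξ·ΔH°_rxn = 1357.5 × -54.0 = -73305 kJ/h
Sensible, feed 152→25 °C: -49422 kJ/h
Outlet flows (mol/h): A 452.5, B 2715
Sensible, products 25→222 °C: 70672 kJ/h
Q = ΔH = -52055 kJ/h = -14.46 kW
Heat removed = 14.46 kJ/s

Q_out = 14.5 kJ/s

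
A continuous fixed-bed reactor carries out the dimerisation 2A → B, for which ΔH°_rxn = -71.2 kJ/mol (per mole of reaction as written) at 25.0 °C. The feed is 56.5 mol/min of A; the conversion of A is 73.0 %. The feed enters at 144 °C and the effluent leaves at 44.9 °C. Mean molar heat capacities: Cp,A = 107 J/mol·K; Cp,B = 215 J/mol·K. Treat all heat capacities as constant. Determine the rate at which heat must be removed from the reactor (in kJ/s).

Q_out = 34.5 kJ/s

Extent of reaction ξ = 0.730 × 56.5 / 2 = 20.622 mol/min
Reaction term: ξ·ΔH°_rxn = 20.622 × -71.2 = -1468.3 kJ/min
Sensible, feed 144→25 °C: -719.41 kJ/min
Outlet flows (mol/min): A 15.255, B 20.622
Sensible, products 25→44.9 °C: 120.72 kJ/min
Q = ΔH = -2067 kJ/min = -34.45 kW
Heat removed = 34.45 kJ/s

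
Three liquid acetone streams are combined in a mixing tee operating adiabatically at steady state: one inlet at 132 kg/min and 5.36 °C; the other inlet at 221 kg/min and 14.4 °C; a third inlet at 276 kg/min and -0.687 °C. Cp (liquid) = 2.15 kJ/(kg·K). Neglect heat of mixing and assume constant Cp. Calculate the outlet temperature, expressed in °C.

T_out = 5.88 °C

Adiabatic, steady state ⇒ Σ ṁᵢCp,ᵢ(T_out − Tᵢ) = 0
Σ ṁᵢCp,ᵢTᵢ = 132×2.15×5.36 + 221×2.15×14.4 + 276×2.15×-0.687 = 7955.7
Σ ṁᵢCp,ᵢ = 132×2.15 + 221×2.15 + 276×2.15 = 1352.3
T_out = 7955.7 / 1352.3 = 5.8828 °C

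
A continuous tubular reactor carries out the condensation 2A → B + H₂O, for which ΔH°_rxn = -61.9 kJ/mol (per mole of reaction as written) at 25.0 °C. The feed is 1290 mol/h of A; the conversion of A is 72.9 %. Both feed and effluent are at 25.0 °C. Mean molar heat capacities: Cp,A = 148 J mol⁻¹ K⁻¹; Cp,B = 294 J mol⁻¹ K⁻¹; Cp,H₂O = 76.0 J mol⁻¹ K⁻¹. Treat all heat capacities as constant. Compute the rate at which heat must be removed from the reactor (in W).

Extent of reaction ξ = 0.729 × 1290 / 2 = 470.2 mol/h
Reaction term: ξ·ΔH°_rxn = 470.2 × -61.9 = -29106 kJ/h
Q = ΔH = -29106 kJ/h = -8.0849 kW
Heat removed = 8084.9 W

Q_out = 8080 W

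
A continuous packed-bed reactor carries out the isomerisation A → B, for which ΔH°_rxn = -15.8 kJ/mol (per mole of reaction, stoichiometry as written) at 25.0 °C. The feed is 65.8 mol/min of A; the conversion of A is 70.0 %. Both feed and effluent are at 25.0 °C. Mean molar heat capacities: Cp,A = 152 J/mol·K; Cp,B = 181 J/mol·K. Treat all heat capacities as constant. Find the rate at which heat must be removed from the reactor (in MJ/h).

Extent of reaction ξ = 0.700 × 65.8 = 46.06 mol/min
Reaction term: ξ·ΔH°_rxn = 46.06 × -15.8 = -727.75 kJ/min
Q = ΔH = -727.75 kJ/min = -12.129 kW
Heat removed = 43.665 MJ/h

Q_out = 43.7 MJ/h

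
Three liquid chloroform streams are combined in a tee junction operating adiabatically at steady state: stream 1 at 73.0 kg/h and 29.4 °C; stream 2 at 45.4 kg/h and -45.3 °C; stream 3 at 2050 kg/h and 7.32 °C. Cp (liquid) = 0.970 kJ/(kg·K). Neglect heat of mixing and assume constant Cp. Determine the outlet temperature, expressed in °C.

T_out = 6.96 °C

Adiabatic, steady state ⇒ Σ ṁᵢCp,ᵢ(T_out − Tᵢ) = 0
T_out = Σ ṁᵢCp,ᵢTᵢ / Σ ṁᵢCp,ᵢ
      = 14643 / 2103.3 = 6.9616 °C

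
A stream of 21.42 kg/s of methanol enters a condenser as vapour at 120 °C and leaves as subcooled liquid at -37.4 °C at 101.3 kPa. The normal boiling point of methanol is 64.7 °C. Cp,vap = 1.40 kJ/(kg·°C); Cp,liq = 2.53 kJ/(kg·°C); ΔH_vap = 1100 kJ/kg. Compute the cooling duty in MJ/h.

vapour 120→64.7 °C: -77.42 kJ/kg
condensation at 64.7 °C: -1100 kJ/kg
liquid 64.7→-37.4 °C: -258.31 kJ/kg
Δh = -77.42 + -1100 + -258.31 = -1435.7 kJ/kg
Q = ṁ·Δh = 21.42 kg/s × -1435.7 kJ/kg = -30753 kJ/s
|Q| = 30753 kW = 110710 MJ/h

Q_c = 111000 MJ/h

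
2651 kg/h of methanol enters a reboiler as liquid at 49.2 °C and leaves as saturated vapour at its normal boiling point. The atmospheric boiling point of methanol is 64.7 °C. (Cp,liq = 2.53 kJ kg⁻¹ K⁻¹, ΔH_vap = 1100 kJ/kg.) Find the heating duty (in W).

Q = 839000 W

liquid 49.2→64.7 °C: 39.215 kJ/kg
vaporisation at 64.7 °C: 1100 kJ/kg
Δh = 39.215 + 1100 = 1139.2 kJ/kg
Q = ṁ·Δh = 2651 kg/h × 1139.2 kJ/kg = 3.0201e+06 kJ/h
|Q| = 838.91 kW = 838910 W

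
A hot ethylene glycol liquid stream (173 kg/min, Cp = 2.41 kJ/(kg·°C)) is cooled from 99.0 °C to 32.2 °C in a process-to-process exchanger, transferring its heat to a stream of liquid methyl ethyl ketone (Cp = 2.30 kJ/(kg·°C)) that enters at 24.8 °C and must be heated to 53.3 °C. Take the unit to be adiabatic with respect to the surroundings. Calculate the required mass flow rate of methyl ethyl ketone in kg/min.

ṁ_c = 425 kg/min

Heat released by hot stream: Q = 173 × 2.41 × (99.0 − 32.2) = 27851 kJ/min
Energy balance on cold side (adiabatic exchanger): Q = ṁ_c·Cp_c·(T_c,out − T_c,in)
ṁ_c = 27851 / [2.30 × (53.3 − 24.8)] = 424.88 kg/min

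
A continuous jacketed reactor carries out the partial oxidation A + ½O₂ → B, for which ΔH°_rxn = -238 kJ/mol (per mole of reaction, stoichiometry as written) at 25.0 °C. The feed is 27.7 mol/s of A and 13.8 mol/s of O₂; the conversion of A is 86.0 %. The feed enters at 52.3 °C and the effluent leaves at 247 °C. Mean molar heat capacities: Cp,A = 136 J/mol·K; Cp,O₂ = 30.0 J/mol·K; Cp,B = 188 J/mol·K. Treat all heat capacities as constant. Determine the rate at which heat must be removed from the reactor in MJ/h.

Extent of reaction ξ = 0.860 × 27.7 = 23.822 mol/s
Reaction term: ξ·ΔH°_rxn = 23.822 × -238 = -5669.6 kJ/s
Sensible, feed 52.3→25 °C: -114.15 kJ/s
Outlet flows (mol/s): A 3.878, O₂ 1.889, B 23.822
Sensible, products 25→247 °C: 1123.9 kJ/s
Q = ΔH = -4659.9 kJ/s = -4659.9 kW
Heat removed = 16776 MJ/h

Q_out = 16800 MJ/h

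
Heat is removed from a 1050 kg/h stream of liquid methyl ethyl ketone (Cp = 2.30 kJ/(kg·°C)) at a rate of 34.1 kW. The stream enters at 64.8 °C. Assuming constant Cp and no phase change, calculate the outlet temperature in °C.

Q = 34.1 kW = 122760 kJ/h
ΔT = Q/(ṁ·Cp) = 122760/(1050×2.30) = 50.832 K
T_out = 64.8 − 50.832 = 13.968 °C

T_out = 14.0 °C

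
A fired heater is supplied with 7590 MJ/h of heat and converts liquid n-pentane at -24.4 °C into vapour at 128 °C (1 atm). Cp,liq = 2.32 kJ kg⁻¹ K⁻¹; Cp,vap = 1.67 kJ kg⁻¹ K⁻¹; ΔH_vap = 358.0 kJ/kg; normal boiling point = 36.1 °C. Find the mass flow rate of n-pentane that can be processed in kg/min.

ṁ = 194 kg/min

Δh = 2.32×(36.1−-24.4) + 358.0 + 1.67×(128−36.1) = 651.83 kJ/kg
Q = 7590 MJ/h = 2108.3 kJ/s = 126500 kJ/min
ṁ = Q/Δh = 126500 / 651.83 = 194.07 kg/min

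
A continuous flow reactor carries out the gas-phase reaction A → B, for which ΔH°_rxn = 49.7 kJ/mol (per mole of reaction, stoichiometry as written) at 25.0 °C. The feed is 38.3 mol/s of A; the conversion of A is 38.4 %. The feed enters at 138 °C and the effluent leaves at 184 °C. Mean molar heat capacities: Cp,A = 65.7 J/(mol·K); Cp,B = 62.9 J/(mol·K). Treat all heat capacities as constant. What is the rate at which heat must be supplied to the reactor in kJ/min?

Extent of reaction ξ = 0.384 × 38.3 = 14.707 mol/s
Reaction term: ξ·ΔH°_rxn = 14.707 × 49.7 = 730.95 kJ/s
Sensible, feed 138→25 °C: -284.34 kJ/s
Outlet flows (mol/s): A 23.593, B 14.707
Sensible, products 25→184 °C: 393.55 kJ/s
Q = ΔH = 840.15 kJ/s = 840.15 kW
Heat supplied = 50409 kJ/min

Q_in = 50400 kJ/min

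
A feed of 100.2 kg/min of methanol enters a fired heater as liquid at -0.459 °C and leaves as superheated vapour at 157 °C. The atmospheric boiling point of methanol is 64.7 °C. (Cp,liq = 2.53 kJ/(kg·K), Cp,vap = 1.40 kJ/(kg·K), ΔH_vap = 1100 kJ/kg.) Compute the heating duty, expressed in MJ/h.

Q = 8380 MJ/h

liquid -0.459→64.7 °C: 164.85 kJ/kg
vaporisation at 64.7 °C: 1100 kJ/kg
vapour 64.7→157 °C: 129.22 kJ/kg
Δh = 164.85 + 1100 + 129.22 = 1394.1 kJ/kg
Q = ṁ·Δh = 100.2 kg/min × 1394.1 kJ/kg = 139690 kJ/min
|Q| = 2328.1 kW = 8381.2 MJ/h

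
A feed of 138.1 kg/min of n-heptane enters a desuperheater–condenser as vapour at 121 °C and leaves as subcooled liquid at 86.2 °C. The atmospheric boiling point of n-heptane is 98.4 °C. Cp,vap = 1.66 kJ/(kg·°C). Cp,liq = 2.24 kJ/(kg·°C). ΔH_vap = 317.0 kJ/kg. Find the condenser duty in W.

Q_c = 879000 W

vapour 121→98.4 °C: -37.516 kJ/kg
condensation at 98.4 °C: -317 kJ/kg
liquid 98.4→86.2 °C: -27.328 kJ/kg
Δh = -37.516 + -317 + -27.328 = -381.84 kJ/kg
Q = ṁ·Δh = 138.1 kg/min × -381.84 kJ/kg = -52733 kJ/min
|Q| = 878.88 kW = 878880 W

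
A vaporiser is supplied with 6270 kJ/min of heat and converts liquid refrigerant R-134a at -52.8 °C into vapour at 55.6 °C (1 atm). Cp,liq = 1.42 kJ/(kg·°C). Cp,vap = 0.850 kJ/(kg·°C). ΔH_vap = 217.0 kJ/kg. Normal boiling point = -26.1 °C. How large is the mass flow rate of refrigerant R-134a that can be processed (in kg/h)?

Δh = 1.42×(-26.1−-52.8) + 217.0 + 0.850×(55.6−-26.1) = 324.36 kJ/kg
Q = 6270 kJ/min = 104.5 kJ/s = 376200 kJ/h
ṁ = Q/Δh = 376200 / 324.36 = 1159.8 kg/h

ṁ = 1160 kg/h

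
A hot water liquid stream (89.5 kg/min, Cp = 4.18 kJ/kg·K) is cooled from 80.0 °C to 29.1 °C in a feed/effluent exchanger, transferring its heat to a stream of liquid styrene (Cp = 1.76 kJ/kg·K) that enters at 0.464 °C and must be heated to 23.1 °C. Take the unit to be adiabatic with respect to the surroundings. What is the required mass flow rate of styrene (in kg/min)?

Heat released by hot stream: Q = 89.5 × 4.18 × (80.0 − 29.1) = 19042 kJ/min
Energy balance on cold side (adiabatic exchanger): Q = ṁ_c·Cp_c·(T_c,out − T_c,in)
ṁ_c = 19042 / [1.76 × (23.1 − 0.464)] = 477.97 kg/min

ṁ_c = 478 kg/min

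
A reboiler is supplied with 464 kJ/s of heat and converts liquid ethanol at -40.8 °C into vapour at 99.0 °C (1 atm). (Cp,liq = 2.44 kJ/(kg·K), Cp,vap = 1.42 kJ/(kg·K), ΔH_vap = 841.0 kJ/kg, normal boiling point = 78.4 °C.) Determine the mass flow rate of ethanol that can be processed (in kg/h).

ṁ = 1440 kg/h

Δh = 2.44×(78.4−-40.8) + 841.0 + 1.42×(99.0−78.4) = 1161.1 kJ/kg
Q = 464 kJ/s = 464 kJ/s = 1.6704e+06 kJ/h
ṁ = Q/Δh = 1.6704e+06 / 1161.1 = 1438.6 kg/h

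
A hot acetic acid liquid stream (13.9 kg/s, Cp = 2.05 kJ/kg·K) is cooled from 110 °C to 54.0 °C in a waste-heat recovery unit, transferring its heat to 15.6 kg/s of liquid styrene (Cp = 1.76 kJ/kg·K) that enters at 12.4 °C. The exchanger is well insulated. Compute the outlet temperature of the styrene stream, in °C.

T_c,out = 70.5 °C

Heat released by hot stream: Q = 13.9 × 2.05 × (110 − 54.0) = 1595.7 kJ/s
Energy balance on cold side (adiabatic exchanger): Q = ṁ_c·Cp_c·(T_c,out − T_c,in)
T_c,out = 12.4 + 1595.7/(15.6 × 1.76) = 70.519 °C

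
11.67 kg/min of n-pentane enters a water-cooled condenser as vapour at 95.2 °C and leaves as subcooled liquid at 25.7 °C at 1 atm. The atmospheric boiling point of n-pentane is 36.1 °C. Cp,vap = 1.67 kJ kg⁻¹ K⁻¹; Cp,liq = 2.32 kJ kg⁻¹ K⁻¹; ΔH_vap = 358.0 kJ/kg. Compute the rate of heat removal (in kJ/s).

vapour 95.2→36.1 °C: -98.697 kJ/kg
condensation at 36.1 °C: -358 kJ/kg
liquid 36.1→25.7 °C: -24.128 kJ/kg
Δh = -98.697 + -358 + -24.128 = -480.82 kJ/kg
Q = ṁ·Δh = 11.67 kg/min × -480.82 kJ/kg = -5611.2 kJ/min
|Q| = 93.52 kW

Q_c = 93.5 kJ/s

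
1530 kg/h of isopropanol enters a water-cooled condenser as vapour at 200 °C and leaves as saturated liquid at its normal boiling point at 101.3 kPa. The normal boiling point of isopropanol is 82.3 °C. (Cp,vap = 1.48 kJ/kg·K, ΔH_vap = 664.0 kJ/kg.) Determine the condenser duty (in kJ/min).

Q_c = 21400 kJ/min

vapour 200→82.3 °C: -174.2 kJ/kg
condensation at 82.3 °C: -664 kJ/kg
Δh = -174.2 + -664 = -838.2 kJ/kg
Q = ṁ·Δh = 1530 kg/h × -838.2 kJ/kg = -1.2824e+06 kJ/h
|Q| = 356.23 kW = 21374 kJ/min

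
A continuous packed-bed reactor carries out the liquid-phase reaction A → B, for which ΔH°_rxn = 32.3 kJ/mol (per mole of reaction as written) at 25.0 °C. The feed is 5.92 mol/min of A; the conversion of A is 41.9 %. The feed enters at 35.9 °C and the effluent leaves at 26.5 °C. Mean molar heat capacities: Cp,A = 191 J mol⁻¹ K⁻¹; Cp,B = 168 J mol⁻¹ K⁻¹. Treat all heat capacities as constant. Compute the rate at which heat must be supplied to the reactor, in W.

Extent of reaction ξ = 0.419 × 5.92 = 2.4805 mol/min
Reaction term: ξ·ΔH°_rxn = 2.4805 × 32.3 = 80.12 kJ/min
Sensible, feed 35.9→25 °C: -12.325 kJ/min
Outlet flows (mol/min): A 3.4395, B 2.4805
Sensible, products 25→26.5 °C: 1.6105 kJ/min
Q = ΔH = 69.405 kJ/min = 1.1568 kW
Heat supplied = 1156.8 W

Q_in = 1160 W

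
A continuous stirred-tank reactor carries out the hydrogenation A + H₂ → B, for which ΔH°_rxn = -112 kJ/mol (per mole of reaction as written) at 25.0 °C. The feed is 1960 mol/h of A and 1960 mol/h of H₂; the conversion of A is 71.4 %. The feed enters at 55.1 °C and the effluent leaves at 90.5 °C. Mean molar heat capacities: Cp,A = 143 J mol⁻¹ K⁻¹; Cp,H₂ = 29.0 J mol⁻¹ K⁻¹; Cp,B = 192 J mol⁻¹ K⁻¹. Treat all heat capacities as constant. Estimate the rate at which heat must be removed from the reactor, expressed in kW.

Q_out = 39.7 kW

Extent of reaction ξ = 0.714 × 1960 = 1399.4 mol/h
Reaction term: ξ·ΔH°_rxn = 1399.4 × -112 = -156740 kJ/h
Sensible, feed 55.1→25 °C: -10147 kJ/h
Outlet flows (mol/h): A 560.56, H₂ 560.56, B 1399.4
Sensible, products 25→90.5 °C: 23915 kJ/h
Q = ΔH = -142970 kJ/h = -39.714 kW
Heat removed = 39.714 kW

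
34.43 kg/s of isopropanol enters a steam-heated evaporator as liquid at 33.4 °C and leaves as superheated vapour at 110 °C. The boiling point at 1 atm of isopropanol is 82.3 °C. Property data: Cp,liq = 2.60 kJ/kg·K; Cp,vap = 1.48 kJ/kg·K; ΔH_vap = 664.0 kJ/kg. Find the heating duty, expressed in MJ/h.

liquid 33.4→82.3 °C: 127.14 kJ/kg
vaporisation at 82.3 °C: 664 kJ/kg
vapour 82.3→110 °C: 40.996 kJ/kg
Δh = 127.14 + 664 + 40.996 = 832.14 kJ/kg
Q = ṁ·Δh = 34.43 kg/s × 832.14 kJ/kg = 28650 kJ/s
|Q| = 28650 kW = 103140 MJ/h

Q = 103000 MJ/h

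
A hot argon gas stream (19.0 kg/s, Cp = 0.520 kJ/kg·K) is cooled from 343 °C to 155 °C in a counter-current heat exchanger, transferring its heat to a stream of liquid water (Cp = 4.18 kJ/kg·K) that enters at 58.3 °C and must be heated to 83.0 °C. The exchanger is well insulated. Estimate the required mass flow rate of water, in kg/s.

ṁ_c = 18.0 kg/s

Heat released by hot stream: Q = 19.0 × 0.520 × (343 − 155) = 1857.4 kJ/s
Energy balance on cold side (adiabatic exchanger): Q = ṁ_c·Cp_c·(T_c,out − T_c,in)
ṁ_c = 1857.4 / [4.18 × (83.0 − 58.3)] = 17.99 kg/s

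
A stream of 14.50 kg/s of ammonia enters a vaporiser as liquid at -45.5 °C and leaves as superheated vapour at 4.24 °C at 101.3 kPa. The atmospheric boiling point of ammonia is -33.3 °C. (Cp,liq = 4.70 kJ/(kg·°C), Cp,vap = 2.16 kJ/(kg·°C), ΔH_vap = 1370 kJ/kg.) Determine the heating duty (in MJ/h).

liquid -45.5→-33.3 °C: 57.34 kJ/kg
vaporisation at -33.3 °C: 1370 kJ/kg
vapour -33.3→4.24 °C: 81.086 kJ/kg
Δh = 57.34 + 1370 + 81.086 = 1508.4 kJ/kg
Q = ṁ·Δh = 14.50 kg/s × 1508.4 kJ/kg = 21872 kJ/s
|Q| = 21872 kW = 78740 MJ/h

Q = 78700 MJ/h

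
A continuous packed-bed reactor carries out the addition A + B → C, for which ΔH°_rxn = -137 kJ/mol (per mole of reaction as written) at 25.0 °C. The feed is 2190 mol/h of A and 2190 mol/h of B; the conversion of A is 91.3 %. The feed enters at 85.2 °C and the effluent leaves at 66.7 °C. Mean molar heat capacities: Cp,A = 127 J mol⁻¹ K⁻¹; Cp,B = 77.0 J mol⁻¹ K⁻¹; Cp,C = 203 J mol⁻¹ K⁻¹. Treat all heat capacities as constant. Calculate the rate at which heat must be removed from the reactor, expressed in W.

Extent of reaction ξ = 0.913 × 2190 = 1999.5 mol/h
Reaction term: ξ·ΔH°_rxn = 1999.5 × -137 = -273930 kJ/h
Sensible, feed 85.2→25 °C: -26895 kJ/h
Outlet flows (mol/h): A 190.53, B 190.53, C 1999.5
Sensible, products 25→66.7 °C: 18547 kJ/h
Q = ΔH = -282280 kJ/h = -78.41 kW
Heat removed = 78410 W

Q_out = 78400 W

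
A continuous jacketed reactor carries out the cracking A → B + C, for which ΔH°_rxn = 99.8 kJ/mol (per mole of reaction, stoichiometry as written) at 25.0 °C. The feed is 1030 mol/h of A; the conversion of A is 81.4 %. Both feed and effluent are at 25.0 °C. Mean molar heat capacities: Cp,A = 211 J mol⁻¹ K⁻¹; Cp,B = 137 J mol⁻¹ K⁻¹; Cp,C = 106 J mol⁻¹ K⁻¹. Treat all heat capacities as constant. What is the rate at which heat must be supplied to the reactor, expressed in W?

Q_in = 23200 W

Extent of reaction ξ = 0.814 × 1030 = 838.42 mol/h
Reaction term: ξ·ΔH°_rxn = 838.42 × 99.8 = 83674 kJ/h
Q = ΔH = 83674 kJ/h = 23.243 kW
Heat supplied = 23243 W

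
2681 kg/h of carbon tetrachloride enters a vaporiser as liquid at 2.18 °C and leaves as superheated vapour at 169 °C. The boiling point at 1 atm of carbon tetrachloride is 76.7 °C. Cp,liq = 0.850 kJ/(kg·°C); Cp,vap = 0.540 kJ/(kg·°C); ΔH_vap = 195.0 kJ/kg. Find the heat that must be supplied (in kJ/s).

Q = 230 kJ/s

liquid 2.18→76.7 °C: 63.342 kJ/kg
vaporisation at 76.7 °C: 195 kJ/kg
vapour 76.7→169 °C: 49.842 kJ/kg
Δh = 63.342 + 195 + 49.842 = 308.18 kJ/kg
Q = ṁ·Δh = 2681 kg/h × 308.18 kJ/kg = 826240 kJ/h
|Q| = 229.51 kW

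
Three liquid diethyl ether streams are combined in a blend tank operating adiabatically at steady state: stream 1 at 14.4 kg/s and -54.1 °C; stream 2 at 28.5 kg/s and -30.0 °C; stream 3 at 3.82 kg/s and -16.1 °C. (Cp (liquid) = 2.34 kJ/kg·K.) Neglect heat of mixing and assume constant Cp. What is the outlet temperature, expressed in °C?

Energy balance with Q = 0: Σ ṁᵢCp,ᵢ(T_out − Tᵢ) = 0
T_out = Σ ṁᵢCp,ᵢTᵢ / Σ ṁᵢCp,ᵢ
      = -3967.6 / 109.32 = -36.292 °C

T_out = -36.3 °C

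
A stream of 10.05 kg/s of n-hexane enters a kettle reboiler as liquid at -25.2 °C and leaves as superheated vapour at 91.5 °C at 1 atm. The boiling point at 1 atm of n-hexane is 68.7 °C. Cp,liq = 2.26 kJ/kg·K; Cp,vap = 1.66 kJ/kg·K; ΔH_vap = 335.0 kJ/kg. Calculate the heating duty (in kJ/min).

liquid -25.2→68.7 °C: 212.21 kJ/kg
vaporisation at 68.7 °C: 335 kJ/kg
vapour 68.7→91.5 °C: 37.848 kJ/kg
Δh = 212.21 + 335 + 37.848 = 585.06 kJ/kg
Q = ṁ·Δh = 10.05 kg/s × 585.06 kJ/kg = 5879.9 kJ/s
|Q| = 5879.9 kW = 352790 kJ/min

Q = 353000 kJ/min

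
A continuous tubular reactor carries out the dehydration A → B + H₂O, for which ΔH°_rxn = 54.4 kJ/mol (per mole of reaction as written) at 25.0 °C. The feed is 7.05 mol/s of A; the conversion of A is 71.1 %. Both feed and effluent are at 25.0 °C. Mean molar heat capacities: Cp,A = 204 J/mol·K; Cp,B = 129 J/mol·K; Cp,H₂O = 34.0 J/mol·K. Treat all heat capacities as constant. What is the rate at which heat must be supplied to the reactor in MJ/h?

Extent of reaction ξ = 0.711 × 7.05 = 5.0126 mol/s
Reaction term: ξ·ΔH°_rxn = 5.0126 × 54.4 = 272.68 kJ/s
Q = ΔH = 272.68 kJ/s = 272.68 kW
Heat supplied = 981.66 MJ/h

Q_in = 982 MJ/h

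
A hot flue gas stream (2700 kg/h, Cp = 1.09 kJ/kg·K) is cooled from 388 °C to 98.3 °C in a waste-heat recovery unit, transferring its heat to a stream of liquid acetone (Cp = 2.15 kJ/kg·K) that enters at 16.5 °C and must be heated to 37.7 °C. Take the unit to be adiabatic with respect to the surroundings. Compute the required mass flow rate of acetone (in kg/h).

Heat released by hot stream: Q = 2700 × 1.09 × (388 − 98.3) = 852590 kJ/h
Energy balance on cold side (adiabatic exchanger): Q = ṁ_c·Cp_c·(T_c,out − T_c,in)
ṁ_c = 852590 / [2.15 × (37.7 − 16.5)] = 18705 kg/h

ṁ_c = 18700 kg/h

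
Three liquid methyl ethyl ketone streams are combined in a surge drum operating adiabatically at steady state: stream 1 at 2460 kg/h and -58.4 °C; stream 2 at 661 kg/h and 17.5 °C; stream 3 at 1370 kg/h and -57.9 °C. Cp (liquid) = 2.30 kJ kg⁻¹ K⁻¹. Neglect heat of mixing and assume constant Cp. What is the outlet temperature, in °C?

T_out = -47.1 °C

Energy balance with Q = 0: Σ ṁᵢCp,ᵢ(T_out − Tᵢ) = 0
T_out = Σ ṁᵢCp,ᵢTᵢ / Σ ṁᵢCp,ᵢ
      = -486260 / 10329 = -47.076 °C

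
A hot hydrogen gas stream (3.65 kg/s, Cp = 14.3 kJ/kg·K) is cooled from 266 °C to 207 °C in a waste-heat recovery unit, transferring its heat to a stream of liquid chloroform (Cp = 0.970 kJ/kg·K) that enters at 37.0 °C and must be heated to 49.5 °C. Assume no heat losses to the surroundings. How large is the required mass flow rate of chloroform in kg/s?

ṁ_c = 254 kg/s

Heat released by hot stream: Q = 3.65 × 14.3 × (266 − 207) = 3079.5 kJ/s
Energy balance on cold side (adiabatic exchanger): Q = ṁ_c·Cp_c·(T_c,out − T_c,in)
ṁ_c = 3079.5 / [0.970 × (49.5 − 37.0)] = 253.98 kg/s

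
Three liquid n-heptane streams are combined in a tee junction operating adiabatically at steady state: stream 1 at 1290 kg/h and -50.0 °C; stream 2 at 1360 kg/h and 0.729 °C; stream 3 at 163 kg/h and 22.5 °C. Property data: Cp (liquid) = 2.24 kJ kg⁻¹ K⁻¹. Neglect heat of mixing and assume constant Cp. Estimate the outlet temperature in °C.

T_out = -21.3 °C

Adiabatic, steady state ⇒ Σ ṁᵢCp,ᵢ(T_out − Tᵢ) = 0
T_out = Σ ṁᵢCp,ᵢTᵢ / Σ ṁᵢCp,ᵢ
      = -134040 / 6301.1 = -21.273 °C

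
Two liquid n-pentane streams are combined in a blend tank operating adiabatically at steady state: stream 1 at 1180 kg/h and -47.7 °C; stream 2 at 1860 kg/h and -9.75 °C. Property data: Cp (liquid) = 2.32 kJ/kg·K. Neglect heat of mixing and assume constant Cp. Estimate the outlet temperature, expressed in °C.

T_out = -24.5 °C

Adiabatic, steady state ⇒ Σ ṁᵢCp,ᵢ(T_out − Tᵢ) = 0
T_out = Σ ṁᵢCp,ᵢTᵢ / Σ ṁᵢCp,ᵢ
      = -172660 / 7052.8 = -24.481 °C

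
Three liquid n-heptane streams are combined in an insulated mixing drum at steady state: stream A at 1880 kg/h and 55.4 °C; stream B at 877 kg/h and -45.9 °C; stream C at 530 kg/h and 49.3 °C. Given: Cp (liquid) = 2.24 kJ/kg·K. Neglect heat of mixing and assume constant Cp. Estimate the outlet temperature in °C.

T_out = 27.4 °C

Energy balance with Q = 0: Σ ṁᵢCp,ᵢ(T_out − Tᵢ) = 0
Σ ṁᵢCp,ᵢTᵢ = 1880×2.24×55.4 + 877×2.24×-45.9 + 530×2.24×49.3 = 201660
Σ ṁᵢCp,ᵢ = 1880×2.24 + 877×2.24 + 530×2.24 = 7362.9
T_out = 201660 / 7362.9 = 27.389 °C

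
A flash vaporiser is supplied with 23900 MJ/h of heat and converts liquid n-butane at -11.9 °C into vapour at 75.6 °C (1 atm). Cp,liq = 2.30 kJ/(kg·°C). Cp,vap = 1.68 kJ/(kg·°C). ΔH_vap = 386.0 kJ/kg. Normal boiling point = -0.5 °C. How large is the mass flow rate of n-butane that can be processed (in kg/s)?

Δh = 2.30×(-0.5−-11.9) + 386.0 + 1.68×(75.6−-0.5) = 540.07 kJ/kg
Q = 23900 MJ/h = 6638.9 kJ/s = 6638.9 kJ/s
ṁ = Q/Δh = 6638.9 / 540.07 = 12.293 kg/s

ṁ = 12.3 kg/s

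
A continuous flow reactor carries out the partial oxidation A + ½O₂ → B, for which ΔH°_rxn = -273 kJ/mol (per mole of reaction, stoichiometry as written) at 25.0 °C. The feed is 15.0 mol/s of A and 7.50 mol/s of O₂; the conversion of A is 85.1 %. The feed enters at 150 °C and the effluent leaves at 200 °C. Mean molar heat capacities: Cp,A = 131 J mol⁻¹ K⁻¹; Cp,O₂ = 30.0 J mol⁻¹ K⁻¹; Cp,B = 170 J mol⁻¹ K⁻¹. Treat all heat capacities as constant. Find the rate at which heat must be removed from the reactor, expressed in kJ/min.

Extent of reaction ξ = 0.851 × 15.0 = 12.765 mol/s
Reaction term: ξ·ΔH°_rxn = 12.765 × -273 = -3484.8 kJ/s
Sensible, feed 150→25 °C: -273.75 kJ/s
Outlet flows (mol/s): A 2.235, O₂ 1.1175, B 12.765
Sensible, products 25→200 °C: 436.86 kJ/s
Q = ΔH = -3321.7 kJ/s = -3321.7 kW
Heat removed = 199300 kJ/min

Q_out = 199000 kJ/min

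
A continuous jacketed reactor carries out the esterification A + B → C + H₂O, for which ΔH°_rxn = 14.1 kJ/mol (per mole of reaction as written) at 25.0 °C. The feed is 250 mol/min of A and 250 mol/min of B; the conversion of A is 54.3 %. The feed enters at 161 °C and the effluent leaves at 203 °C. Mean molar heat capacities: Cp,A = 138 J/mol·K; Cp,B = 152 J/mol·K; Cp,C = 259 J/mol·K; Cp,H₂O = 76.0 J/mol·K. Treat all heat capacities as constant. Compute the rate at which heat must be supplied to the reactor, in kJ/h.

Q_in = 363000 kJ/h

Extent of reaction ξ = 0.543 × 250 = 135.75 mol/min
Reaction term: ξ·ΔH°_rxn = 135.75 × 14.1 = 1914.1 kJ/min
Sensible, feed 161→25 °C: -9860 kJ/min
Outlet flows (mol/min): A 114.25, B 114.25, C 135.75, H₂O 135.75
Sensible, products 25→203 °C: 13992 kJ/min
Q = ΔH = 6046.4 kJ/min = 100.77 kW
Heat supplied = 362790 kJ/h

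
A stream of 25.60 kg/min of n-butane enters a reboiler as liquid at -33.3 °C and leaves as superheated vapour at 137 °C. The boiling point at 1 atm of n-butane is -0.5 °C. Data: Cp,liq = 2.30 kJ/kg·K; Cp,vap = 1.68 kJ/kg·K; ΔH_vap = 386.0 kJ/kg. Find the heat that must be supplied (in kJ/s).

Q = 295 kJ/s

liquid -33.3→-0.5 °C: 75.44 kJ/kg
vaporisation at -0.5 °C: 386 kJ/kg
vapour -0.5→137 °C: 231 kJ/kg
Δh = 75.44 + 386 + 231 = 692.44 kJ/kg
Q = ṁ·Δh = 25.60 kg/min × 692.44 kJ/kg = 17726 kJ/min
|Q| = 295.44 kW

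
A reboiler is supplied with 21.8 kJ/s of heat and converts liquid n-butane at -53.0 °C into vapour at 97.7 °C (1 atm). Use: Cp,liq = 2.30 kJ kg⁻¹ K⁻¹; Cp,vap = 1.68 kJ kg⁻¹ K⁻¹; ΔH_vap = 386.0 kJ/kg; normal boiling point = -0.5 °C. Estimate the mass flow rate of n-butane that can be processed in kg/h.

Δh = 2.30×(-0.5−-53.0) + 386.0 + 1.68×(97.7−-0.5) = 671.73 kJ/kg
Q = 21.8 kJ/s = 21.8 kJ/s = 78480 kJ/h
ṁ = Q/Δh = 78480 / 671.73 = 116.83 kg/h

ṁ = 117 kg/h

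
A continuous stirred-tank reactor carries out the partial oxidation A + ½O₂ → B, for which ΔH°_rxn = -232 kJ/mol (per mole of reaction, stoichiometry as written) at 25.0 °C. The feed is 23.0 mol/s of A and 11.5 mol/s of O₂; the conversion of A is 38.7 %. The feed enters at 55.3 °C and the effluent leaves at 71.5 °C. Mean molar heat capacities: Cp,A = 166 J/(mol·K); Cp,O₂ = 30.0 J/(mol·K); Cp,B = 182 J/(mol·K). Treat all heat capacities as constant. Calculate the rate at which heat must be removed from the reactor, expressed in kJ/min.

Extent of reaction ξ = 0.387 × 23.0 = 8.901 mol/s
Reaction term: ξ·ΔH°_rxn = 8.901 × -232 = -2065 kJ/s
Sensible, feed 55.3→25 °C: -126.14 kJ/s
Outlet flows (mol/s): A 14.099, O₂ 7.0495, B 8.901
Sensible, products 25→71.5 °C: 193.99 kJ/s
Q = ΔH = -1997.2 kJ/s = -1997.2 kW
Heat removed = 119830 kJ/min

Q_out = 120000 kJ/min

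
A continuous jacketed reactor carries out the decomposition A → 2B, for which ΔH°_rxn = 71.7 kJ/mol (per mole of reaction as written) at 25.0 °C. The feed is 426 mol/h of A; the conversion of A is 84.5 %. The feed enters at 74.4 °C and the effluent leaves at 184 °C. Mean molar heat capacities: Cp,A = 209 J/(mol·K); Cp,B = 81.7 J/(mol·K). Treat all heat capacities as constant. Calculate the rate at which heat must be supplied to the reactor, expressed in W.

Extent of reaction ξ = 0.845 × 426 = 359.97 mol/h
Reaction term: ξ·ΔH°_rxn = 359.97 × 71.7 = 25810 kJ/h
Sensible, feed 74.4→25 °C: -4398.3 kJ/h
Outlet flows (mol/h): A 66.03, B 719.94
Sensible, products 25→184 °C: 11546 kJ/h
Q = ΔH = 32958 kJ/h = 9.155 kW
Heat supplied = 9155 W

Q_in = 9160 W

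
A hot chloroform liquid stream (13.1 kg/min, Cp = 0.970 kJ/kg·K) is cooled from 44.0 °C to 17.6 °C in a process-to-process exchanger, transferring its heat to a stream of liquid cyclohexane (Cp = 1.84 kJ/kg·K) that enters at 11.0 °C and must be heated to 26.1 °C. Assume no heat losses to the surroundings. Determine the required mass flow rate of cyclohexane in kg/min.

Heat released by hot stream: Q = 13.1 × 0.970 × (44.0 − 17.6) = 335.46 kJ/min
Energy balance on cold side (adiabatic exchanger): Q = ṁ_c·Cp_c·(T_c,out − T_c,in)
ṁ_c = 335.46 / [1.84 × (26.1 − 11.0)] = 12.074 kg/min

ṁ_c = 12.1 kg/min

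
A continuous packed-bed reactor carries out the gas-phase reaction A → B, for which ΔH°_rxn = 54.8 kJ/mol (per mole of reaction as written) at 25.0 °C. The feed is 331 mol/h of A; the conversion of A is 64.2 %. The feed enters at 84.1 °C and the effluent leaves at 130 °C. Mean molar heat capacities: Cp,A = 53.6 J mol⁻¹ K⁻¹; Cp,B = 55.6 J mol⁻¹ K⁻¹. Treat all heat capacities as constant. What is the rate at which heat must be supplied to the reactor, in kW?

Extent of reaction ξ = 0.642 × 331 = 212.5 mol/h
Reaction term: ξ·ΔH°_rxn = 212.5 × 54.8 = 11645 kJ/h
Sensible, feed 84.1→25 °C: -1048.5 kJ/h
Outlet flows (mol/h): A 118.5, B 212.5
Sensible, products 25→130 °C: 1907.5 kJ/h
Q = ΔH = 12504 kJ/h = 3.4734 kW
Heat supplied = 3.4734 kW

Q_in = 3.47 kW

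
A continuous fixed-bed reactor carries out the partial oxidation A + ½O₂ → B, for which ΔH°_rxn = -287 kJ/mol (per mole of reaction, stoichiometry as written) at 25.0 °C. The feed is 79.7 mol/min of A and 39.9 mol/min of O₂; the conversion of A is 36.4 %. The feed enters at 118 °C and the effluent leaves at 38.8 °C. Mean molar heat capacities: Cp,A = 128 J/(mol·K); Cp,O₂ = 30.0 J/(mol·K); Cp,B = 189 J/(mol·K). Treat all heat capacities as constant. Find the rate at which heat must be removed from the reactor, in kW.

Q_out = 154 kW

Extent of reaction ξ = 0.364 × 79.7 = 29.011 mol/min
Reaction term: ξ·ΔH°_rxn = 29.011 × -287 = -8326.1 kJ/min
Sensible, feed 118→25 °C: -1060.1 kJ/min
Outlet flows (mol/min): A 50.689, O₂ 25.395, B 29.011
Sensible, products 25→38.8 °C: 175.72 kJ/min
Q = ΔH = -9210.5 kJ/min = -153.51 kW
Heat removed = 153.51 kW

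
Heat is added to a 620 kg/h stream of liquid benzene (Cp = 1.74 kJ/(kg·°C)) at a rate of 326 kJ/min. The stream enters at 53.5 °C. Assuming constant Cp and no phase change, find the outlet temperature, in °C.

T_out = 71.6 °C

Q = 326 kJ/min = 19560 kJ/h
ΔT = Q/(ṁ·Cp) = 19560/(620×1.74) = 18.131 K
T_out = 53.5 + 18.131 = 71.631 °C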